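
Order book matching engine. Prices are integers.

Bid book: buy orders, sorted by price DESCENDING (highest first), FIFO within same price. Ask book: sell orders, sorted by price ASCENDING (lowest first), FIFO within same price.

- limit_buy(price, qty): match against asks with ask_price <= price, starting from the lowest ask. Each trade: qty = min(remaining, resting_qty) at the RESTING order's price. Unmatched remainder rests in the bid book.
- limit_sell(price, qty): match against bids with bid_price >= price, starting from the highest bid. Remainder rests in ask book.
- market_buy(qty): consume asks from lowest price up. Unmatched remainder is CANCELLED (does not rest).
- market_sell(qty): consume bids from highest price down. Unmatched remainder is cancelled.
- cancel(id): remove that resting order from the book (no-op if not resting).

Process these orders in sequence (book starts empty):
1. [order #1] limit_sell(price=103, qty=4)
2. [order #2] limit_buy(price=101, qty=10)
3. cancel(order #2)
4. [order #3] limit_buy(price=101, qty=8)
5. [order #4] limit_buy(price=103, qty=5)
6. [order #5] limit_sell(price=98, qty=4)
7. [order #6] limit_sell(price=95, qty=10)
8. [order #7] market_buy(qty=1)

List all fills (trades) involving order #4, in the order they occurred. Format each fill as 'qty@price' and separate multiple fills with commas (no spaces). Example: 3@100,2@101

After op 1 [order #1] limit_sell(price=103, qty=4): fills=none; bids=[-] asks=[#1:4@103]
After op 2 [order #2] limit_buy(price=101, qty=10): fills=none; bids=[#2:10@101] asks=[#1:4@103]
After op 3 cancel(order #2): fills=none; bids=[-] asks=[#1:4@103]
After op 4 [order #3] limit_buy(price=101, qty=8): fills=none; bids=[#3:8@101] asks=[#1:4@103]
After op 5 [order #4] limit_buy(price=103, qty=5): fills=#4x#1:4@103; bids=[#4:1@103 #3:8@101] asks=[-]
After op 6 [order #5] limit_sell(price=98, qty=4): fills=#4x#5:1@103 #3x#5:3@101; bids=[#3:5@101] asks=[-]
After op 7 [order #6] limit_sell(price=95, qty=10): fills=#3x#6:5@101; bids=[-] asks=[#6:5@95]
After op 8 [order #7] market_buy(qty=1): fills=#7x#6:1@95; bids=[-] asks=[#6:4@95]

Answer: 4@103,1@103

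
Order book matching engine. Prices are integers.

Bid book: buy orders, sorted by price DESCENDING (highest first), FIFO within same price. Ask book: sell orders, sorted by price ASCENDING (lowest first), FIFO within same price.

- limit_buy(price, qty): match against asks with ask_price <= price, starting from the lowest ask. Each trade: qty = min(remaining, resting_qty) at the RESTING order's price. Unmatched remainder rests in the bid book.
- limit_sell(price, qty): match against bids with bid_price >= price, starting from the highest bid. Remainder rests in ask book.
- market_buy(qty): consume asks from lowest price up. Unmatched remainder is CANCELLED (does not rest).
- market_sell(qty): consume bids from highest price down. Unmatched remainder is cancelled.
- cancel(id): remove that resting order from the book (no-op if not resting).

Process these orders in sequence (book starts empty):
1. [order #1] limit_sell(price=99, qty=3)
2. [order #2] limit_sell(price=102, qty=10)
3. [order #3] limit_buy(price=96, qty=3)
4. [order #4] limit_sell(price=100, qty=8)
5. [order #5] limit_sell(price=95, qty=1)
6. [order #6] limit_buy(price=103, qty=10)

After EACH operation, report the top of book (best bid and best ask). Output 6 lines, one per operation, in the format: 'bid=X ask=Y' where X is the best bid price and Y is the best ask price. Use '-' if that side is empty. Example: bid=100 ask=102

After op 1 [order #1] limit_sell(price=99, qty=3): fills=none; bids=[-] asks=[#1:3@99]
After op 2 [order #2] limit_sell(price=102, qty=10): fills=none; bids=[-] asks=[#1:3@99 #2:10@102]
After op 3 [order #3] limit_buy(price=96, qty=3): fills=none; bids=[#3:3@96] asks=[#1:3@99 #2:10@102]
After op 4 [order #4] limit_sell(price=100, qty=8): fills=none; bids=[#3:3@96] asks=[#1:3@99 #4:8@100 #2:10@102]
After op 5 [order #5] limit_sell(price=95, qty=1): fills=#3x#5:1@96; bids=[#3:2@96] asks=[#1:3@99 #4:8@100 #2:10@102]
After op 6 [order #6] limit_buy(price=103, qty=10): fills=#6x#1:3@99 #6x#4:7@100; bids=[#3:2@96] asks=[#4:1@100 #2:10@102]

Answer: bid=- ask=99
bid=- ask=99
bid=96 ask=99
bid=96 ask=99
bid=96 ask=99
bid=96 ask=100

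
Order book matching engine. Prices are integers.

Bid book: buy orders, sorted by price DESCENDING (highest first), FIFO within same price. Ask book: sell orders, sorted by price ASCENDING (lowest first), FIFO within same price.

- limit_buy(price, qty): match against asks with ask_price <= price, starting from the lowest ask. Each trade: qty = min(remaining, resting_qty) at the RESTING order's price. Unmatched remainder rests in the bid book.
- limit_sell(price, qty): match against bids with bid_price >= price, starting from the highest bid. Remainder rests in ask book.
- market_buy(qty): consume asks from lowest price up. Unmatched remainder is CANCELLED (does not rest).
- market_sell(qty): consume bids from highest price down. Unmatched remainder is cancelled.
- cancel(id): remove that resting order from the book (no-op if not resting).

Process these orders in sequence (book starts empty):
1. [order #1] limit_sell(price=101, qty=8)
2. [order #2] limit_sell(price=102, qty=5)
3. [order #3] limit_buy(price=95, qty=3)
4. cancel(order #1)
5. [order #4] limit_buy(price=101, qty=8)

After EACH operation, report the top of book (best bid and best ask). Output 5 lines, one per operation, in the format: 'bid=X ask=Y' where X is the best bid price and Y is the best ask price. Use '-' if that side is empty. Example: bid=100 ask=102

Answer: bid=- ask=101
bid=- ask=101
bid=95 ask=101
bid=95 ask=102
bid=101 ask=102

Derivation:
After op 1 [order #1] limit_sell(price=101, qty=8): fills=none; bids=[-] asks=[#1:8@101]
After op 2 [order #2] limit_sell(price=102, qty=5): fills=none; bids=[-] asks=[#1:8@101 #2:5@102]
After op 3 [order #3] limit_buy(price=95, qty=3): fills=none; bids=[#3:3@95] asks=[#1:8@101 #2:5@102]
After op 4 cancel(order #1): fills=none; bids=[#3:3@95] asks=[#2:5@102]
After op 5 [order #4] limit_buy(price=101, qty=8): fills=none; bids=[#4:8@101 #3:3@95] asks=[#2:5@102]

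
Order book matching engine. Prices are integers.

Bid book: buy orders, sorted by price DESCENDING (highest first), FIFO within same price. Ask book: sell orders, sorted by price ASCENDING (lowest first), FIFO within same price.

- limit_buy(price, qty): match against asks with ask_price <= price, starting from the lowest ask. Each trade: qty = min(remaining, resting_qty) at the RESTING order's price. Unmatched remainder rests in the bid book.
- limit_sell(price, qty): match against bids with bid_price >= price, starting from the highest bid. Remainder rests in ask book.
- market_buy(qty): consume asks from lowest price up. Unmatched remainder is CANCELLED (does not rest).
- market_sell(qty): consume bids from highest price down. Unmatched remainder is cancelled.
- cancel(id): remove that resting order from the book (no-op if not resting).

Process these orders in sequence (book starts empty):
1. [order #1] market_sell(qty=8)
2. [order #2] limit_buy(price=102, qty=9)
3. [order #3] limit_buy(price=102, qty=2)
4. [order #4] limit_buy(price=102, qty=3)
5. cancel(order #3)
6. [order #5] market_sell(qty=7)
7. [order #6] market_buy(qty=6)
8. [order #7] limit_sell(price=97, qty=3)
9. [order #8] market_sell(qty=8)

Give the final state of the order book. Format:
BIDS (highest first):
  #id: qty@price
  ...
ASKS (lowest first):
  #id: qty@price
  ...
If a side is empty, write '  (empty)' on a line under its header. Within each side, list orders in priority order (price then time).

After op 1 [order #1] market_sell(qty=8): fills=none; bids=[-] asks=[-]
After op 2 [order #2] limit_buy(price=102, qty=9): fills=none; bids=[#2:9@102] asks=[-]
After op 3 [order #3] limit_buy(price=102, qty=2): fills=none; bids=[#2:9@102 #3:2@102] asks=[-]
After op 4 [order #4] limit_buy(price=102, qty=3): fills=none; bids=[#2:9@102 #3:2@102 #4:3@102] asks=[-]
After op 5 cancel(order #3): fills=none; bids=[#2:9@102 #4:3@102] asks=[-]
After op 6 [order #5] market_sell(qty=7): fills=#2x#5:7@102; bids=[#2:2@102 #4:3@102] asks=[-]
After op 7 [order #6] market_buy(qty=6): fills=none; bids=[#2:2@102 #4:3@102] asks=[-]
After op 8 [order #7] limit_sell(price=97, qty=3): fills=#2x#7:2@102 #4x#7:1@102; bids=[#4:2@102] asks=[-]
After op 9 [order #8] market_sell(qty=8): fills=#4x#8:2@102; bids=[-] asks=[-]

Answer: BIDS (highest first):
  (empty)
ASKS (lowest first):
  (empty)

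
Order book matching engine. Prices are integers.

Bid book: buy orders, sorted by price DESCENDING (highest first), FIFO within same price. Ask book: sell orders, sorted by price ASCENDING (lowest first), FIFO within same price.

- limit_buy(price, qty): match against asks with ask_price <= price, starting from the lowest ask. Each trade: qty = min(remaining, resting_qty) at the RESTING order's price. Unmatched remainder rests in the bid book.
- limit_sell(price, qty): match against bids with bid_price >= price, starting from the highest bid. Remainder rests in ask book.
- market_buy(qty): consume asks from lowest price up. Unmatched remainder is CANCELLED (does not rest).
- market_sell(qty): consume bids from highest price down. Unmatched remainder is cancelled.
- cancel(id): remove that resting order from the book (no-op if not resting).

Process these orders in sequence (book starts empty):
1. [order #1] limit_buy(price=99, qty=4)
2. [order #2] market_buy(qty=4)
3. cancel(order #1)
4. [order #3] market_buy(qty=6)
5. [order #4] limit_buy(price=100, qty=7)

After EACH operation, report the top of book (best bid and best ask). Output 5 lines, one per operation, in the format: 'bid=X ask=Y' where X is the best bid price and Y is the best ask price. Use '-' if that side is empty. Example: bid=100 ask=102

After op 1 [order #1] limit_buy(price=99, qty=4): fills=none; bids=[#1:4@99] asks=[-]
After op 2 [order #2] market_buy(qty=4): fills=none; bids=[#1:4@99] asks=[-]
After op 3 cancel(order #1): fills=none; bids=[-] asks=[-]
After op 4 [order #3] market_buy(qty=6): fills=none; bids=[-] asks=[-]
After op 5 [order #4] limit_buy(price=100, qty=7): fills=none; bids=[#4:7@100] asks=[-]

Answer: bid=99 ask=-
bid=99 ask=-
bid=- ask=-
bid=- ask=-
bid=100 ask=-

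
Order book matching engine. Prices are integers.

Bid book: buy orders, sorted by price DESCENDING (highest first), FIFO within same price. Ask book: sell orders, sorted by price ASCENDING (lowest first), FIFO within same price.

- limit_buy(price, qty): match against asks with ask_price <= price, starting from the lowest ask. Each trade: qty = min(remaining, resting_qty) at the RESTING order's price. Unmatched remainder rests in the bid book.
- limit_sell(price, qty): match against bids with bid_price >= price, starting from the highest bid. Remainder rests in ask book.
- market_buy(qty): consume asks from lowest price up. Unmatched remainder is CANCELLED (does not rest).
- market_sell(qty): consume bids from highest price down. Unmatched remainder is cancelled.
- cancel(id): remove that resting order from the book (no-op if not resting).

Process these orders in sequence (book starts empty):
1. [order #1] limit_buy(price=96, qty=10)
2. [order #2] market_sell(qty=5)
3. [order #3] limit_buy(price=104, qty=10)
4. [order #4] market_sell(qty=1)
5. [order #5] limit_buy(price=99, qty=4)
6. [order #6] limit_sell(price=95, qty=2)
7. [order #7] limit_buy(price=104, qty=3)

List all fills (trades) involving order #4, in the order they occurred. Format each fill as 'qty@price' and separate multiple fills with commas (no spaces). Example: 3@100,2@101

After op 1 [order #1] limit_buy(price=96, qty=10): fills=none; bids=[#1:10@96] asks=[-]
After op 2 [order #2] market_sell(qty=5): fills=#1x#2:5@96; bids=[#1:5@96] asks=[-]
After op 3 [order #3] limit_buy(price=104, qty=10): fills=none; bids=[#3:10@104 #1:5@96] asks=[-]
After op 4 [order #4] market_sell(qty=1): fills=#3x#4:1@104; bids=[#3:9@104 #1:5@96] asks=[-]
After op 5 [order #5] limit_buy(price=99, qty=4): fills=none; bids=[#3:9@104 #5:4@99 #1:5@96] asks=[-]
After op 6 [order #6] limit_sell(price=95, qty=2): fills=#3x#6:2@104; bids=[#3:7@104 #5:4@99 #1:5@96] asks=[-]
After op 7 [order #7] limit_buy(price=104, qty=3): fills=none; bids=[#3:7@104 #7:3@104 #5:4@99 #1:5@96] asks=[-]

Answer: 1@104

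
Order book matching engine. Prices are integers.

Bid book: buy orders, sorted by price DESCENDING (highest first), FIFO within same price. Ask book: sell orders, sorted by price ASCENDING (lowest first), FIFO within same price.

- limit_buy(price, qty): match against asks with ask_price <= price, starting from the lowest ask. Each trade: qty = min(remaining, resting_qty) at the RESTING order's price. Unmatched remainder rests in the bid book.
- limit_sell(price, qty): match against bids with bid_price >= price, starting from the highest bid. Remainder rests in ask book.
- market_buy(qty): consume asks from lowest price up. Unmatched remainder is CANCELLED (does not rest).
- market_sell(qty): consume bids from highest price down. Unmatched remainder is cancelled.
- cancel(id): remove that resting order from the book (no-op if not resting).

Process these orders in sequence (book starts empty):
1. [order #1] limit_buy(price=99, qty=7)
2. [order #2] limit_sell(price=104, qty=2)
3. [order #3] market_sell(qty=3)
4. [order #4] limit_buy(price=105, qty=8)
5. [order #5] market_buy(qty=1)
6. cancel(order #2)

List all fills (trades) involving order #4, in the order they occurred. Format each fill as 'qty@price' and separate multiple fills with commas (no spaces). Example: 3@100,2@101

After op 1 [order #1] limit_buy(price=99, qty=7): fills=none; bids=[#1:7@99] asks=[-]
After op 2 [order #2] limit_sell(price=104, qty=2): fills=none; bids=[#1:7@99] asks=[#2:2@104]
After op 3 [order #3] market_sell(qty=3): fills=#1x#3:3@99; bids=[#1:4@99] asks=[#2:2@104]
After op 4 [order #4] limit_buy(price=105, qty=8): fills=#4x#2:2@104; bids=[#4:6@105 #1:4@99] asks=[-]
After op 5 [order #5] market_buy(qty=1): fills=none; bids=[#4:6@105 #1:4@99] asks=[-]
After op 6 cancel(order #2): fills=none; bids=[#4:6@105 #1:4@99] asks=[-]

Answer: 2@104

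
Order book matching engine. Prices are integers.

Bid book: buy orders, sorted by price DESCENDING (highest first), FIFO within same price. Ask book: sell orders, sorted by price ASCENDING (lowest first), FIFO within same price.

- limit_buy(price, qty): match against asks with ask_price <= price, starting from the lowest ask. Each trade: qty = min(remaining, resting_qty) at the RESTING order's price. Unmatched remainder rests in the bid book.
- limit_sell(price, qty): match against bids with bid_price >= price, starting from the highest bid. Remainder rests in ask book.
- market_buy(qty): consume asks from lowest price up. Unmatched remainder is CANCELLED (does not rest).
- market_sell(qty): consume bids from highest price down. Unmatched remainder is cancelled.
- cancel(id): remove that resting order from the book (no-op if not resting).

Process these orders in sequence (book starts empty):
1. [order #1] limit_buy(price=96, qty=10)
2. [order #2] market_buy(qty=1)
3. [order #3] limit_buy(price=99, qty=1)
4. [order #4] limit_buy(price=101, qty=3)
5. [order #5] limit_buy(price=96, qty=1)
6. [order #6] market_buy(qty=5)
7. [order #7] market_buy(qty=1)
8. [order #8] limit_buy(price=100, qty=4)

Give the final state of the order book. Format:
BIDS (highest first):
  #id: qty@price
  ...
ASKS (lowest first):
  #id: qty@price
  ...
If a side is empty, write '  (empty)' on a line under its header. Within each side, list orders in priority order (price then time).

Answer: BIDS (highest first):
  #4: 3@101
  #8: 4@100
  #3: 1@99
  #1: 10@96
  #5: 1@96
ASKS (lowest first):
  (empty)

Derivation:
After op 1 [order #1] limit_buy(price=96, qty=10): fills=none; bids=[#1:10@96] asks=[-]
After op 2 [order #2] market_buy(qty=1): fills=none; bids=[#1:10@96] asks=[-]
After op 3 [order #3] limit_buy(price=99, qty=1): fills=none; bids=[#3:1@99 #1:10@96] asks=[-]
After op 4 [order #4] limit_buy(price=101, qty=3): fills=none; bids=[#4:3@101 #3:1@99 #1:10@96] asks=[-]
After op 5 [order #5] limit_buy(price=96, qty=1): fills=none; bids=[#4:3@101 #3:1@99 #1:10@96 #5:1@96] asks=[-]
After op 6 [order #6] market_buy(qty=5): fills=none; bids=[#4:3@101 #3:1@99 #1:10@96 #5:1@96] asks=[-]
After op 7 [order #7] market_buy(qty=1): fills=none; bids=[#4:3@101 #3:1@99 #1:10@96 #5:1@96] asks=[-]
After op 8 [order #8] limit_buy(price=100, qty=4): fills=none; bids=[#4:3@101 #8:4@100 #3:1@99 #1:10@96 #5:1@96] asks=[-]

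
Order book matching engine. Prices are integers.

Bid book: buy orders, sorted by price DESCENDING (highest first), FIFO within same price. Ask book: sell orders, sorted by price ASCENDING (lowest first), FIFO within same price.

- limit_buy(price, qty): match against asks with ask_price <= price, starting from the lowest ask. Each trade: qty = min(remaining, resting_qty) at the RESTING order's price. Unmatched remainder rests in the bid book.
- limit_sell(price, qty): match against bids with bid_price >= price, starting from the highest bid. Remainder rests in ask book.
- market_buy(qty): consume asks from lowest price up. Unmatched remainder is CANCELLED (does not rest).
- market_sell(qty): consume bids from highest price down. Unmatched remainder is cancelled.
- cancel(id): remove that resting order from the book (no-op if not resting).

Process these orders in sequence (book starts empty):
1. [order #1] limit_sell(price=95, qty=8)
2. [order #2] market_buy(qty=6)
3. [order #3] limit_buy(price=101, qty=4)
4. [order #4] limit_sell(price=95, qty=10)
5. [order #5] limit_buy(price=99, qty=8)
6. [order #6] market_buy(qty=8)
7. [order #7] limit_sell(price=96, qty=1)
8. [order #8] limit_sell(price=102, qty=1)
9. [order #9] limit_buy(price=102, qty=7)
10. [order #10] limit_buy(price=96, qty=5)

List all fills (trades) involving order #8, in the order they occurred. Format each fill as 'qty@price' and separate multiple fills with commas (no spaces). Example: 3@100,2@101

Answer: 1@102

Derivation:
After op 1 [order #1] limit_sell(price=95, qty=8): fills=none; bids=[-] asks=[#1:8@95]
After op 2 [order #2] market_buy(qty=6): fills=#2x#1:6@95; bids=[-] asks=[#1:2@95]
After op 3 [order #3] limit_buy(price=101, qty=4): fills=#3x#1:2@95; bids=[#3:2@101] asks=[-]
After op 4 [order #4] limit_sell(price=95, qty=10): fills=#3x#4:2@101; bids=[-] asks=[#4:8@95]
After op 5 [order #5] limit_buy(price=99, qty=8): fills=#5x#4:8@95; bids=[-] asks=[-]
After op 6 [order #6] market_buy(qty=8): fills=none; bids=[-] asks=[-]
After op 7 [order #7] limit_sell(price=96, qty=1): fills=none; bids=[-] asks=[#7:1@96]
After op 8 [order #8] limit_sell(price=102, qty=1): fills=none; bids=[-] asks=[#7:1@96 #8:1@102]
After op 9 [order #9] limit_buy(price=102, qty=7): fills=#9x#7:1@96 #9x#8:1@102; bids=[#9:5@102] asks=[-]
After op 10 [order #10] limit_buy(price=96, qty=5): fills=none; bids=[#9:5@102 #10:5@96] asks=[-]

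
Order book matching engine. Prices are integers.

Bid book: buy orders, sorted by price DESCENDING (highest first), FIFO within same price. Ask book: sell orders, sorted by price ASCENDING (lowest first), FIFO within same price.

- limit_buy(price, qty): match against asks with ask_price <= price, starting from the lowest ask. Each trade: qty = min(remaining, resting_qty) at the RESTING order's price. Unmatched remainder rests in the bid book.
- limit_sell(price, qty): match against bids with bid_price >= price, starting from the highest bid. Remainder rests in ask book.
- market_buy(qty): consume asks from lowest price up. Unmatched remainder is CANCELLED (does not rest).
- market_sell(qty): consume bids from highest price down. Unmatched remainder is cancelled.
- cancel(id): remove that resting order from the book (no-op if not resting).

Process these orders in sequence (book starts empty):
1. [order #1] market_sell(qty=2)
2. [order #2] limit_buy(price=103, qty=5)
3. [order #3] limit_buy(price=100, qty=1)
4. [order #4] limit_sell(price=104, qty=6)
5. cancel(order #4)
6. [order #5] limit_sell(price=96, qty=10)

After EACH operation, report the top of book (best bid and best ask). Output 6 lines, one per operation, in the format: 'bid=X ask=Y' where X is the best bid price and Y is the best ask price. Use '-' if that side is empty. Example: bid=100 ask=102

Answer: bid=- ask=-
bid=103 ask=-
bid=103 ask=-
bid=103 ask=104
bid=103 ask=-
bid=- ask=96

Derivation:
After op 1 [order #1] market_sell(qty=2): fills=none; bids=[-] asks=[-]
After op 2 [order #2] limit_buy(price=103, qty=5): fills=none; bids=[#2:5@103] asks=[-]
After op 3 [order #3] limit_buy(price=100, qty=1): fills=none; bids=[#2:5@103 #3:1@100] asks=[-]
After op 4 [order #4] limit_sell(price=104, qty=6): fills=none; bids=[#2:5@103 #3:1@100] asks=[#4:6@104]
After op 5 cancel(order #4): fills=none; bids=[#2:5@103 #3:1@100] asks=[-]
After op 6 [order #5] limit_sell(price=96, qty=10): fills=#2x#5:5@103 #3x#5:1@100; bids=[-] asks=[#5:4@96]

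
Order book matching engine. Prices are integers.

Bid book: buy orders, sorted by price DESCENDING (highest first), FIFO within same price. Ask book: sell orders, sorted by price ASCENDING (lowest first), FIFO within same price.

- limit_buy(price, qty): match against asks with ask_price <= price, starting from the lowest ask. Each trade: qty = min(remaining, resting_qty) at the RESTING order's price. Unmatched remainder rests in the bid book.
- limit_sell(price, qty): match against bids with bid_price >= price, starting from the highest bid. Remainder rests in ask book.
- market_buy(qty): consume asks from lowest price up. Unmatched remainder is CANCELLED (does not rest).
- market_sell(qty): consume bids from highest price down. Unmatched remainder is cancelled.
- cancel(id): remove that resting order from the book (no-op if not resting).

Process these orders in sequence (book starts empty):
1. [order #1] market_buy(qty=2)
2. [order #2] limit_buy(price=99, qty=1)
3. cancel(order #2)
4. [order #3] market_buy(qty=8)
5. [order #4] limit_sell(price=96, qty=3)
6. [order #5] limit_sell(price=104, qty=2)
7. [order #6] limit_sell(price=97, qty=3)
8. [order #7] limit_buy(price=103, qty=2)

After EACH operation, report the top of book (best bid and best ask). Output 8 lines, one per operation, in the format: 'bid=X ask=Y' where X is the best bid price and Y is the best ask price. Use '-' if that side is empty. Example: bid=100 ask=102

After op 1 [order #1] market_buy(qty=2): fills=none; bids=[-] asks=[-]
After op 2 [order #2] limit_buy(price=99, qty=1): fills=none; bids=[#2:1@99] asks=[-]
After op 3 cancel(order #2): fills=none; bids=[-] asks=[-]
After op 4 [order #3] market_buy(qty=8): fills=none; bids=[-] asks=[-]
After op 5 [order #4] limit_sell(price=96, qty=3): fills=none; bids=[-] asks=[#4:3@96]
After op 6 [order #5] limit_sell(price=104, qty=2): fills=none; bids=[-] asks=[#4:3@96 #5:2@104]
After op 7 [order #6] limit_sell(price=97, qty=3): fills=none; bids=[-] asks=[#4:3@96 #6:3@97 #5:2@104]
After op 8 [order #7] limit_buy(price=103, qty=2): fills=#7x#4:2@96; bids=[-] asks=[#4:1@96 #6:3@97 #5:2@104]

Answer: bid=- ask=-
bid=99 ask=-
bid=- ask=-
bid=- ask=-
bid=- ask=96
bid=- ask=96
bid=- ask=96
bid=- ask=96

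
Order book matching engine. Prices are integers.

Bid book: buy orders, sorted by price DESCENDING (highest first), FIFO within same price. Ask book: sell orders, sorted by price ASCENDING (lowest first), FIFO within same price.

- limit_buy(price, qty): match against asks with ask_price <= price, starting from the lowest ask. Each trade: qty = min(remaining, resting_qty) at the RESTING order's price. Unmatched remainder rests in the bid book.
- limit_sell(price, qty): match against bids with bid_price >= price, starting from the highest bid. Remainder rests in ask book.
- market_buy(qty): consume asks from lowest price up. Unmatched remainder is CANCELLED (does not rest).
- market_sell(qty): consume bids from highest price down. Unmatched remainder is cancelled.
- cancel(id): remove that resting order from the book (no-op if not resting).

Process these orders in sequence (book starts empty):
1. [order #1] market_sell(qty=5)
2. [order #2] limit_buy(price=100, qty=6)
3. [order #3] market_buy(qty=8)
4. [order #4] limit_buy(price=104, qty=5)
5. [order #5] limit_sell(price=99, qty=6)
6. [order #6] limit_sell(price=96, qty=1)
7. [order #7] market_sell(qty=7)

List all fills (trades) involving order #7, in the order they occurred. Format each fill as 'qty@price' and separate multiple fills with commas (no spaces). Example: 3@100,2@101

Answer: 4@100

Derivation:
After op 1 [order #1] market_sell(qty=5): fills=none; bids=[-] asks=[-]
After op 2 [order #2] limit_buy(price=100, qty=6): fills=none; bids=[#2:6@100] asks=[-]
After op 3 [order #3] market_buy(qty=8): fills=none; bids=[#2:6@100] asks=[-]
After op 4 [order #4] limit_buy(price=104, qty=5): fills=none; bids=[#4:5@104 #2:6@100] asks=[-]
After op 5 [order #5] limit_sell(price=99, qty=6): fills=#4x#5:5@104 #2x#5:1@100; bids=[#2:5@100] asks=[-]
After op 6 [order #6] limit_sell(price=96, qty=1): fills=#2x#6:1@100; bids=[#2:4@100] asks=[-]
After op 7 [order #7] market_sell(qty=7): fills=#2x#7:4@100; bids=[-] asks=[-]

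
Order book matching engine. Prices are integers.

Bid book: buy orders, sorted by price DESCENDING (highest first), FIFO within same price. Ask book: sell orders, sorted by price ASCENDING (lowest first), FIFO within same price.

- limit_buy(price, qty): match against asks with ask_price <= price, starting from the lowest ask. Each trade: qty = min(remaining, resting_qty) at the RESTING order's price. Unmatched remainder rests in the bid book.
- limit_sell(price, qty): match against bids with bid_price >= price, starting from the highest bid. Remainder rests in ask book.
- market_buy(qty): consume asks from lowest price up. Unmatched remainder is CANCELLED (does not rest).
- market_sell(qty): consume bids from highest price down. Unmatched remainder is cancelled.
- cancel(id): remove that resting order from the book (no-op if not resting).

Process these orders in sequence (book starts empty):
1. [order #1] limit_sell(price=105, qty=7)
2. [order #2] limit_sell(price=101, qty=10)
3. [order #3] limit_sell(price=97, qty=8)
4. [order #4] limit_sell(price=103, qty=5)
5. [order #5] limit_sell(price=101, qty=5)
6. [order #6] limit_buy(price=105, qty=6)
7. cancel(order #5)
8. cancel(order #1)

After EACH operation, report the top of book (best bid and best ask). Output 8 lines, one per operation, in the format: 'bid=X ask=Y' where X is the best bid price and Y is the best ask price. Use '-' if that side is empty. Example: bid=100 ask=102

After op 1 [order #1] limit_sell(price=105, qty=7): fills=none; bids=[-] asks=[#1:7@105]
After op 2 [order #2] limit_sell(price=101, qty=10): fills=none; bids=[-] asks=[#2:10@101 #1:7@105]
After op 3 [order #3] limit_sell(price=97, qty=8): fills=none; bids=[-] asks=[#3:8@97 #2:10@101 #1:7@105]
After op 4 [order #4] limit_sell(price=103, qty=5): fills=none; bids=[-] asks=[#3:8@97 #2:10@101 #4:5@103 #1:7@105]
After op 5 [order #5] limit_sell(price=101, qty=5): fills=none; bids=[-] asks=[#3:8@97 #2:10@101 #5:5@101 #4:5@103 #1:7@105]
After op 6 [order #6] limit_buy(price=105, qty=6): fills=#6x#3:6@97; bids=[-] asks=[#3:2@97 #2:10@101 #5:5@101 #4:5@103 #1:7@105]
After op 7 cancel(order #5): fills=none; bids=[-] asks=[#3:2@97 #2:10@101 #4:5@103 #1:7@105]
After op 8 cancel(order #1): fills=none; bids=[-] asks=[#3:2@97 #2:10@101 #4:5@103]

Answer: bid=- ask=105
bid=- ask=101
bid=- ask=97
bid=- ask=97
bid=- ask=97
bid=- ask=97
bid=- ask=97
bid=- ask=97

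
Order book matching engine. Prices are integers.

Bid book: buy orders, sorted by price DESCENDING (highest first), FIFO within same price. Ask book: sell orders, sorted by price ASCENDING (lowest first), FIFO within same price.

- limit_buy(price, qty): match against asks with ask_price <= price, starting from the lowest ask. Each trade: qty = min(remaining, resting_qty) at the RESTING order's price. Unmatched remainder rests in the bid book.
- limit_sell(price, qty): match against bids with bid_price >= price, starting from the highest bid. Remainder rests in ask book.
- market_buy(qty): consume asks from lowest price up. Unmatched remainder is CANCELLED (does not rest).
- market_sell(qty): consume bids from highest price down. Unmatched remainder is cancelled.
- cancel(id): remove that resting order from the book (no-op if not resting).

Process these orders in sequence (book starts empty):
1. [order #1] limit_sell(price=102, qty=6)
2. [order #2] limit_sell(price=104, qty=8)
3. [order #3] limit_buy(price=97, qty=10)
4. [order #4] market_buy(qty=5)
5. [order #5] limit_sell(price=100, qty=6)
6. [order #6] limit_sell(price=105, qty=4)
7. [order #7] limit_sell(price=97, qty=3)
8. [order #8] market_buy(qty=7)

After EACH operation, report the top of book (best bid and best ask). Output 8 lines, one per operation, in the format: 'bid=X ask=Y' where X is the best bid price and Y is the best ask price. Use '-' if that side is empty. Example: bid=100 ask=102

Answer: bid=- ask=102
bid=- ask=102
bid=97 ask=102
bid=97 ask=102
bid=97 ask=100
bid=97 ask=100
bid=97 ask=100
bid=97 ask=104

Derivation:
After op 1 [order #1] limit_sell(price=102, qty=6): fills=none; bids=[-] asks=[#1:6@102]
After op 2 [order #2] limit_sell(price=104, qty=8): fills=none; bids=[-] asks=[#1:6@102 #2:8@104]
After op 3 [order #3] limit_buy(price=97, qty=10): fills=none; bids=[#3:10@97] asks=[#1:6@102 #2:8@104]
After op 4 [order #4] market_buy(qty=5): fills=#4x#1:5@102; bids=[#3:10@97] asks=[#1:1@102 #2:8@104]
After op 5 [order #5] limit_sell(price=100, qty=6): fills=none; bids=[#3:10@97] asks=[#5:6@100 #1:1@102 #2:8@104]
After op 6 [order #6] limit_sell(price=105, qty=4): fills=none; bids=[#3:10@97] asks=[#5:6@100 #1:1@102 #2:8@104 #6:4@105]
After op 7 [order #7] limit_sell(price=97, qty=3): fills=#3x#7:3@97; bids=[#3:7@97] asks=[#5:6@100 #1:1@102 #2:8@104 #6:4@105]
After op 8 [order #8] market_buy(qty=7): fills=#8x#5:6@100 #8x#1:1@102; bids=[#3:7@97] asks=[#2:8@104 #6:4@105]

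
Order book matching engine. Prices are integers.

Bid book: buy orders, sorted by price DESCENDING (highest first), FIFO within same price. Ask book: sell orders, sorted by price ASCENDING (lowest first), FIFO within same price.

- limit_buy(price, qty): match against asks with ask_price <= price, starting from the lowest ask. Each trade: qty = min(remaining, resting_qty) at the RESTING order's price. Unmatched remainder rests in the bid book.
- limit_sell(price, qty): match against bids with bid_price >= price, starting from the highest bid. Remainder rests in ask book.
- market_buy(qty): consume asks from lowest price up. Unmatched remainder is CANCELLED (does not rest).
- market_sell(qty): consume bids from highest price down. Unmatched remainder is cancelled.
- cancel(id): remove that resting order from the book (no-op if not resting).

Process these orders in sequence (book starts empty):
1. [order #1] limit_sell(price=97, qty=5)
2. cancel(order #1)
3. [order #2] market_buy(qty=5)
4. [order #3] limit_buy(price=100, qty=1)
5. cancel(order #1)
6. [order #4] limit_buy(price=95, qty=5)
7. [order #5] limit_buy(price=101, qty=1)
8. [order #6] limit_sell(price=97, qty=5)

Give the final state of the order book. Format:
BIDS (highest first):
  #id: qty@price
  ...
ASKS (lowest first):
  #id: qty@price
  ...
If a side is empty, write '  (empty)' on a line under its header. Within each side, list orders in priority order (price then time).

Answer: BIDS (highest first):
  #4: 5@95
ASKS (lowest first):
  #6: 3@97

Derivation:
After op 1 [order #1] limit_sell(price=97, qty=5): fills=none; bids=[-] asks=[#1:5@97]
After op 2 cancel(order #1): fills=none; bids=[-] asks=[-]
After op 3 [order #2] market_buy(qty=5): fills=none; bids=[-] asks=[-]
After op 4 [order #3] limit_buy(price=100, qty=1): fills=none; bids=[#3:1@100] asks=[-]
After op 5 cancel(order #1): fills=none; bids=[#3:1@100] asks=[-]
After op 6 [order #4] limit_buy(price=95, qty=5): fills=none; bids=[#3:1@100 #4:5@95] asks=[-]
After op 7 [order #5] limit_buy(price=101, qty=1): fills=none; bids=[#5:1@101 #3:1@100 #4:5@95] asks=[-]
After op 8 [order #6] limit_sell(price=97, qty=5): fills=#5x#6:1@101 #3x#6:1@100; bids=[#4:5@95] asks=[#6:3@97]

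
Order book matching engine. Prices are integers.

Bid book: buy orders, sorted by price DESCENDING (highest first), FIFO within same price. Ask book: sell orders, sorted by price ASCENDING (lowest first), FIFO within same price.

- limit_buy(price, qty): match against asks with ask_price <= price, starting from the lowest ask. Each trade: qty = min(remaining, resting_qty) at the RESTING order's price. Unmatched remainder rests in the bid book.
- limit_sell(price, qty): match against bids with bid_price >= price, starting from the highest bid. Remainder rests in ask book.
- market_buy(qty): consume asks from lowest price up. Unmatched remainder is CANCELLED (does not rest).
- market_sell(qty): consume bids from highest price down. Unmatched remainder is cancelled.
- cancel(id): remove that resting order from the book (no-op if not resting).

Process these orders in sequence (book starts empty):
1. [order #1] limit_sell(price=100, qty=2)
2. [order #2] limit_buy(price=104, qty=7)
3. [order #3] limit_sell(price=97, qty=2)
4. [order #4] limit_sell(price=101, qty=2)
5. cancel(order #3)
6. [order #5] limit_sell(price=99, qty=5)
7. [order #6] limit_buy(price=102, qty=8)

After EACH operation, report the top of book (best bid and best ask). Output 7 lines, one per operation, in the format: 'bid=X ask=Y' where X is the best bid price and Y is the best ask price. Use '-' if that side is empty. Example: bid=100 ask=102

After op 1 [order #1] limit_sell(price=100, qty=2): fills=none; bids=[-] asks=[#1:2@100]
After op 2 [order #2] limit_buy(price=104, qty=7): fills=#2x#1:2@100; bids=[#2:5@104] asks=[-]
After op 3 [order #3] limit_sell(price=97, qty=2): fills=#2x#3:2@104; bids=[#2:3@104] asks=[-]
After op 4 [order #4] limit_sell(price=101, qty=2): fills=#2x#4:2@104; bids=[#2:1@104] asks=[-]
After op 5 cancel(order #3): fills=none; bids=[#2:1@104] asks=[-]
After op 6 [order #5] limit_sell(price=99, qty=5): fills=#2x#5:1@104; bids=[-] asks=[#5:4@99]
After op 7 [order #6] limit_buy(price=102, qty=8): fills=#6x#5:4@99; bids=[#6:4@102] asks=[-]

Answer: bid=- ask=100
bid=104 ask=-
bid=104 ask=-
bid=104 ask=-
bid=104 ask=-
bid=- ask=99
bid=102 ask=-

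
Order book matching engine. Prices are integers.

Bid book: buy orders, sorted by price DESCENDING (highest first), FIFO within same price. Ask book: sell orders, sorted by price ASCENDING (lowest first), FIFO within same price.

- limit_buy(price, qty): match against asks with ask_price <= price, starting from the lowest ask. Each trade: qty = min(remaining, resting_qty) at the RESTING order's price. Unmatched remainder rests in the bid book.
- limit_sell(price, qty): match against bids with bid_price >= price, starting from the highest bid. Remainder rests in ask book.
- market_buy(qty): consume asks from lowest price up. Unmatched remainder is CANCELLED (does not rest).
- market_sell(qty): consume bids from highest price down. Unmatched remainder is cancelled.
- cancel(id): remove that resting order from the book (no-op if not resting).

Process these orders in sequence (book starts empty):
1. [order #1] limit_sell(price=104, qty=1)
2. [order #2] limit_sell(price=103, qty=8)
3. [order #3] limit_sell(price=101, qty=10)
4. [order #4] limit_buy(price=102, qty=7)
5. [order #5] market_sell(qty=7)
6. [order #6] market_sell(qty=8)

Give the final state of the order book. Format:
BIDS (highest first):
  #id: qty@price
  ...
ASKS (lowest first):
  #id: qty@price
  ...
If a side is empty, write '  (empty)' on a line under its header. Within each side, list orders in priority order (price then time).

After op 1 [order #1] limit_sell(price=104, qty=1): fills=none; bids=[-] asks=[#1:1@104]
After op 2 [order #2] limit_sell(price=103, qty=8): fills=none; bids=[-] asks=[#2:8@103 #1:1@104]
After op 3 [order #3] limit_sell(price=101, qty=10): fills=none; bids=[-] asks=[#3:10@101 #2:8@103 #1:1@104]
After op 4 [order #4] limit_buy(price=102, qty=7): fills=#4x#3:7@101; bids=[-] asks=[#3:3@101 #2:8@103 #1:1@104]
After op 5 [order #5] market_sell(qty=7): fills=none; bids=[-] asks=[#3:3@101 #2:8@103 #1:1@104]
After op 6 [order #6] market_sell(qty=8): fills=none; bids=[-] asks=[#3:3@101 #2:8@103 #1:1@104]

Answer: BIDS (highest first):
  (empty)
ASKS (lowest first):
  #3: 3@101
  #2: 8@103
  #1: 1@104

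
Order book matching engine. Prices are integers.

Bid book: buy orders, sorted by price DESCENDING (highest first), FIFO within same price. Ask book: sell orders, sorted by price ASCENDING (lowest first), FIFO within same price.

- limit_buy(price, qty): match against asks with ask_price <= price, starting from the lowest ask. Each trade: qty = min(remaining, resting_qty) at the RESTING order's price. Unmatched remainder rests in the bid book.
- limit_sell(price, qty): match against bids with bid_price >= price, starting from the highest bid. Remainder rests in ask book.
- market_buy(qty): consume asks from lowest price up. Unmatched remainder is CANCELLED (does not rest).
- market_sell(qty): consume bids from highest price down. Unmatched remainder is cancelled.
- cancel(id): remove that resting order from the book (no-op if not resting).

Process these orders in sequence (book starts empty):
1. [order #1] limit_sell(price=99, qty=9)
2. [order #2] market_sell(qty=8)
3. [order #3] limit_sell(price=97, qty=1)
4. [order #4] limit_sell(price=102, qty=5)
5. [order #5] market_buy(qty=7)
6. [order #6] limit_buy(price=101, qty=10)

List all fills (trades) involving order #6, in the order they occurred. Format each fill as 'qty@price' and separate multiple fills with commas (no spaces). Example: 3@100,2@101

Answer: 3@99

Derivation:
After op 1 [order #1] limit_sell(price=99, qty=9): fills=none; bids=[-] asks=[#1:9@99]
After op 2 [order #2] market_sell(qty=8): fills=none; bids=[-] asks=[#1:9@99]
After op 3 [order #3] limit_sell(price=97, qty=1): fills=none; bids=[-] asks=[#3:1@97 #1:9@99]
After op 4 [order #4] limit_sell(price=102, qty=5): fills=none; bids=[-] asks=[#3:1@97 #1:9@99 #4:5@102]
After op 5 [order #5] market_buy(qty=7): fills=#5x#3:1@97 #5x#1:6@99; bids=[-] asks=[#1:3@99 #4:5@102]
After op 6 [order #6] limit_buy(price=101, qty=10): fills=#6x#1:3@99; bids=[#6:7@101] asks=[#4:5@102]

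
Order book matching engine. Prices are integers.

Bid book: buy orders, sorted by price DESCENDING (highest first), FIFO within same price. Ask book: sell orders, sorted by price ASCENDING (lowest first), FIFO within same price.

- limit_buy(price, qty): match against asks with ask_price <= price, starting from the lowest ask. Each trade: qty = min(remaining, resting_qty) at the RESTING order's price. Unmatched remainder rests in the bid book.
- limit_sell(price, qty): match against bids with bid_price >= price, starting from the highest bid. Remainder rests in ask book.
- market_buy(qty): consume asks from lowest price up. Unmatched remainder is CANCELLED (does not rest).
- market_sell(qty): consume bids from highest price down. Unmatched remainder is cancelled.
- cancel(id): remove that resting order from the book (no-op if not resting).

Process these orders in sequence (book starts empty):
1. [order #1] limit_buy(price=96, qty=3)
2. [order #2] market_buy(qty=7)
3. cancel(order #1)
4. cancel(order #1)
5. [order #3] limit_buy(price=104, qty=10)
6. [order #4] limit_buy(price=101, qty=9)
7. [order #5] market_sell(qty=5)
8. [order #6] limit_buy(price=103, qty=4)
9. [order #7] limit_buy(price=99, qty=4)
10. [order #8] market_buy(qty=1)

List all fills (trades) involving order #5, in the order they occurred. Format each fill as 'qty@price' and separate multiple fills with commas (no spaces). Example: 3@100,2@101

After op 1 [order #1] limit_buy(price=96, qty=3): fills=none; bids=[#1:3@96] asks=[-]
After op 2 [order #2] market_buy(qty=7): fills=none; bids=[#1:3@96] asks=[-]
After op 3 cancel(order #1): fills=none; bids=[-] asks=[-]
After op 4 cancel(order #1): fills=none; bids=[-] asks=[-]
After op 5 [order #3] limit_buy(price=104, qty=10): fills=none; bids=[#3:10@104] asks=[-]
After op 6 [order #4] limit_buy(price=101, qty=9): fills=none; bids=[#3:10@104 #4:9@101] asks=[-]
After op 7 [order #5] market_sell(qty=5): fills=#3x#5:5@104; bids=[#3:5@104 #4:9@101] asks=[-]
After op 8 [order #6] limit_buy(price=103, qty=4): fills=none; bids=[#3:5@104 #6:4@103 #4:9@101] asks=[-]
After op 9 [order #7] limit_buy(price=99, qty=4): fills=none; bids=[#3:5@104 #6:4@103 #4:9@101 #7:4@99] asks=[-]
After op 10 [order #8] market_buy(qty=1): fills=none; bids=[#3:5@104 #6:4@103 #4:9@101 #7:4@99] asks=[-]

Answer: 5@104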